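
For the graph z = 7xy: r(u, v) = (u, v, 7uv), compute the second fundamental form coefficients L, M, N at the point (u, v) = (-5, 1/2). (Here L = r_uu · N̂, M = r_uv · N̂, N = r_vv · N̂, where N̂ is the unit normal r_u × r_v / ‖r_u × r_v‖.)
L = 0;  M = 14*sqrt(4953)/4953;  N = 0

Compute the unit normal N̂(u, v) = (-7*v/sqrt(49*u^2 + 49*v^2 + 1), -7*u/sqrt(49*u^2 + 49*v^2 + 1), 1/sqrt(49*u^2 + 49*v^2 + 1)), and the second partials r_uu, r_uv, r_vv. Take dot products:
  L(u, v) = r_uu · N̂ = 0,
  M(u, v) = r_uv · N̂ = 7/sqrt(49*u^2 + 49*v^2 + 1),
  N(u, v) = r_vv · N̂ = 0.
Evaluating at (u, v) = (-5, 1/2):
  L = 0, M = 14*sqrt(4953)/4953, N = 0.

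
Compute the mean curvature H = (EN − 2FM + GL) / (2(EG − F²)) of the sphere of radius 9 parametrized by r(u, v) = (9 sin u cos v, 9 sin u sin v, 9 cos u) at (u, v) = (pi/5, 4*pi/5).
H = -1/9

With E = 81, F = 0, G = 81*sin(u)^2, L = -9*sin(u)/Abs(sin(u)), M = 0, N = -9*sin(u)^3/Abs(sin(u)), assemble
  H = (EN − 2FM + GL) / (2(EG − F²)) = -sin(u)/(9*Abs(sin(u))).
At (u, v) = (pi/5, 4*pi/5): H = -1/9.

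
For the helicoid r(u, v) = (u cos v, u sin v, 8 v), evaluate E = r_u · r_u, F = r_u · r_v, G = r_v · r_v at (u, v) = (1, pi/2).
E = 1;  F = 0;  G = 65

Partials: r_u = (cos(v), sin(v), 0), r_v = (-u*sin(v), u*cos(v), 8). As functions of (u, v):
  E = r_u · r_u = 1,
  F = r_u · r_v = 0,
  G = r_v · r_v = u^2 + 64.
Evaluating at (u, v) = (1, pi/2): E = 1, F = 0, G = 65.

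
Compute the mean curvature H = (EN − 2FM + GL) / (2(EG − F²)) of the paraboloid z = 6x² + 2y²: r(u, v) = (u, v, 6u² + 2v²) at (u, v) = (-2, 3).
H = 2024*sqrt(721)/519841

With E = 144*u^2 + 1, F = 48*u*v, G = 16*v^2 + 1, L = 12/sqrt(144*u^2 + 16*v^2 + 1), M = 0, N = 4/sqrt(144*u^2 + 16*v^2 + 1), assemble
  H = (EN − 2FM + GL) / (2(EG − F²)) = 8*(36*u^2 + 12*v^2 + 1)/(144*u^2 + 16*v^2 + 1)^(3/2).
At (u, v) = (-2, 3): H = 2024*sqrt(721)/519841.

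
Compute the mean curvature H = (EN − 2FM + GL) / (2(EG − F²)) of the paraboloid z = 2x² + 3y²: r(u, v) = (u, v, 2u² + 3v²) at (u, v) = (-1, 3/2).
H = 215*sqrt(2)/1372

With E = 16*u^2 + 1, F = 24*u*v, G = 36*v^2 + 1, L = 4/sqrt(16*u^2 + 36*v^2 + 1), M = 0, N = 6/sqrt(16*u^2 + 36*v^2 + 1), assemble
  H = (EN − 2FM + GL) / (2(EG − F²)) = (48*u^2 + 72*v^2 + 5)/(16*u^2 + 36*v^2 + 1)^(3/2).
At (u, v) = (-1, 3/2): H = 215*sqrt(2)/1372.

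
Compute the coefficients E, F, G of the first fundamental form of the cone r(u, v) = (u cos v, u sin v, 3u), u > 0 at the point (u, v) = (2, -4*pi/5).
E = 10;  F = 0;  G = 4

Partials: r_u = (cos(v), sin(v), 3), r_v = (-u*sin(v), u*cos(v), 0). As functions of (u, v):
  E = r_u · r_u = 10,
  F = r_u · r_v = 0,
  G = r_v · r_v = u^2.
Evaluating at (u, v) = (2, -4*pi/5): E = 10, F = 0, G = 4.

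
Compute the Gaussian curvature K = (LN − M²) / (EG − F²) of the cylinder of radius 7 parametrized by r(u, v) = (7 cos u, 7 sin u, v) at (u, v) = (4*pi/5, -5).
K = 0

Coefficients of the first fundamental form: E = 49, F = 0, G = 1.
Coefficients of the second fundamental form: L = -7, M = 0, N = 0.
Assemble K = (LN − M²)/(EG − F²) = 0. At (u, v) = (4*pi/5, -5): K = 0.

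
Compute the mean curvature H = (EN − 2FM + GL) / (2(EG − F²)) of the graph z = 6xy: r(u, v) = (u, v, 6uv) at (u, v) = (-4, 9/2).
H = 972*sqrt(1306)/426409

With E = 36*v^2 + 1, F = 36*u*v, G = 36*u^2 + 1, L = 0, M = 6/sqrt(36*u^2 + 36*v^2 + 1), N = 0, assemble
  H = (EN − 2FM + GL) / (2(EG − F²)) = -216*u*v/(36*u^2 + 36*v^2 + 1)^(3/2).
At (u, v) = (-4, 9/2): H = 972*sqrt(1306)/426409.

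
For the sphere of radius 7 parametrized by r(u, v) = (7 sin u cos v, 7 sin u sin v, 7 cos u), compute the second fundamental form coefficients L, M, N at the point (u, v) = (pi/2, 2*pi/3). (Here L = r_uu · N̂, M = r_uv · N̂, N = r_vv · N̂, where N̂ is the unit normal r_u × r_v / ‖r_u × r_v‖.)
L = -7;  M = 0;  N = -7

Compute the unit normal N̂(u, v) = (sin(u)^2*cos(v)/Abs(sin(u)), sin(u)^2*sin(v)/Abs(sin(u)), sin(2*u)/(2*Abs(sin(u)))), and the second partials r_uu, r_uv, r_vv. Take dot products:
  L(u, v) = r_uu · N̂ = -7*sin(u)/Abs(sin(u)),
  M(u, v) = r_uv · N̂ = 0,
  N(u, v) = r_vv · N̂ = -7*sin(u)^3/Abs(sin(u)).
Evaluating at (u, v) = (pi/2, 2*pi/3):
  L = -7, M = 0, N = -7.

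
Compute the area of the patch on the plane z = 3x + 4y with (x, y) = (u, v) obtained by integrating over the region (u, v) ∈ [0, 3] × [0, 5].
Area = 15*sqrt(26)

Area = ∫∫ √(EG − F²) du dv with √(EG − F²) = sqrt(26). Integrating over [0, 3] × [0, 5] gives 15*sqrt(26).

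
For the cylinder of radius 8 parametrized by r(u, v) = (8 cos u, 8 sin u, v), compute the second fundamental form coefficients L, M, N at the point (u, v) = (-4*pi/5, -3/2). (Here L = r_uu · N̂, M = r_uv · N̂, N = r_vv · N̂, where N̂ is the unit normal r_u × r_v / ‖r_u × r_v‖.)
L = -8;  M = 0;  N = 0

Compute the unit normal N̂(u, v) = (cos(u), sin(u), 0), and the second partials r_uu, r_uv, r_vv. Take dot products:
  L(u, v) = r_uu · N̂ = -8,
  M(u, v) = r_uv · N̂ = 0,
  N(u, v) = r_vv · N̂ = 0.
Evaluating at (u, v) = (-4*pi/5, -3/2):
  L = -8, M = 0, N = 0.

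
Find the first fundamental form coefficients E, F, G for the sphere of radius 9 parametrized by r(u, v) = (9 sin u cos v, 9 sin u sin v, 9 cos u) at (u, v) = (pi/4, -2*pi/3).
E = 81;  F = 0;  G = 81/2

Partials: r_u = (9*cos(u)*cos(v), 9*sin(v)*cos(u), -9*sin(u)), r_v = (-9*sin(u)*sin(v), 9*sin(u)*cos(v), 0). As functions of (u, v):
  E = r_u · r_u = 81,
  F = r_u · r_v = 0,
  G = r_v · r_v = 81*sin(u)^2.
Evaluating at (u, v) = (pi/4, -2*pi/3): E = 81, F = 0, G = 81/2.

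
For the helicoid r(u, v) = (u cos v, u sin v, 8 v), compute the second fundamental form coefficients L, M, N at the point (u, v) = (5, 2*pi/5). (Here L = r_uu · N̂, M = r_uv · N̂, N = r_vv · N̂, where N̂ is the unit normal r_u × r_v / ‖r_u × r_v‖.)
L = 0;  M = -8*sqrt(89)/89;  N = 0

Compute the unit normal N̂(u, v) = (8*sin(v)/sqrt(u^2 + 64), -8*cos(v)/sqrt(u^2 + 64), u/sqrt(u^2 + 64)), and the second partials r_uu, r_uv, r_vv. Take dot products:
  L(u, v) = r_uu · N̂ = 0,
  M(u, v) = r_uv · N̂ = -8/sqrt(u^2 + 64),
  N(u, v) = r_vv · N̂ = 0.
Evaluating at (u, v) = (5, 2*pi/5):
  L = 0, M = -8*sqrt(89)/89, N = 0.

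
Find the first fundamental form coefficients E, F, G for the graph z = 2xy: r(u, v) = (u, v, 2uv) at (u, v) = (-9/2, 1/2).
E = 2;  F = -9;  G = 82

Partials: r_u = (1, 0, 2*v), r_v = (0, 1, 2*u). As functions of (u, v):
  E = r_u · r_u = 4*v^2 + 1,
  F = r_u · r_v = 4*u*v,
  G = r_v · r_v = 4*u^2 + 1.
Evaluating at (u, v) = (-9/2, 1/2): E = 2, F = -9, G = 82.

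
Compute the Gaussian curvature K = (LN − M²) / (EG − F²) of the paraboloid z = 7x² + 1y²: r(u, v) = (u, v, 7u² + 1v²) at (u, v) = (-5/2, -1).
K = 7/378225

Coefficients of the first fundamental form: E = 196*u^2 + 1, F = 28*u*v, G = 4*v^2 + 1.
Coefficients of the second fundamental form: L = 14/sqrt(196*u^2 + 4*v^2 + 1), M = 0, N = 2/sqrt(196*u^2 + 4*v^2 + 1).
Assemble K = (LN − M²)/(EG − F²) = 28/(38416*u^4 + 1568*u^2*v^2 + 392*u^2 + 16*v^4 + 8*v^2 + 1). At (u, v) = (-5/2, -1): K = 7/378225.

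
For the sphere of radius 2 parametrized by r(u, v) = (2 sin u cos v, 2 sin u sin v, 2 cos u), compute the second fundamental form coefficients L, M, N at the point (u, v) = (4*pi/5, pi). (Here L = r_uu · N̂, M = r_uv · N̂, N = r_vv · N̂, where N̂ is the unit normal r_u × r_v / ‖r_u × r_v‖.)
L = -2;  M = 0;  N = -5/4 + sqrt(5)/4

Compute the unit normal N̂(u, v) = (sin(u)^2*cos(v)/Abs(sin(u)), sin(u)^2*sin(v)/Abs(sin(u)), sin(2*u)/(2*Abs(sin(u)))), and the second partials r_uu, r_uv, r_vv. Take dot products:
  L(u, v) = r_uu · N̂ = -2*sin(u)/Abs(sin(u)),
  M(u, v) = r_uv · N̂ = 0,
  N(u, v) = r_vv · N̂ = -2*sin(u)^3/Abs(sin(u)).
Evaluating at (u, v) = (4*pi/5, pi):
  L = -2, M = 0, N = -5/4 + sqrt(5)/4.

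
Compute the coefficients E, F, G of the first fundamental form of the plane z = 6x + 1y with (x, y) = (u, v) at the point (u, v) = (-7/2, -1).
E = 37;  F = 6;  G = 2

Partials: r_u = (1, 0, 6), r_v = (0, 1, 1). As functions of (u, v):
  E = r_u · r_u = 37,
  F = r_u · r_v = 6,
  G = r_v · r_v = 2.
Evaluating at (u, v) = (-7/2, -1): E = 37, F = 6, G = 2.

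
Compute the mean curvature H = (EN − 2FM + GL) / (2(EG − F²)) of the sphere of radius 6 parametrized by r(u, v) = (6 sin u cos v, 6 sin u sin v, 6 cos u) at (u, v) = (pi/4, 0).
H = -1/6

With E = 36, F = 0, G = 36*sin(u)^2, L = -6*sin(u)/Abs(sin(u)), M = 0, N = -6*sin(u)^3/Abs(sin(u)), assemble
  H = (EN − 2FM + GL) / (2(EG − F²)) = -sin(u)/(6*Abs(sin(u))).
At (u, v) = (pi/4, 0): H = -1/6.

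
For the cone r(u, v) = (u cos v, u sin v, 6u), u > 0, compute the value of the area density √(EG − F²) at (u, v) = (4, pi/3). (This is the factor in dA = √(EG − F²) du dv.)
√(EG − F²)|_{(4, pi/3)} = 4*sqrt(37)

E = 37, F = 0, G = u^2, so EG − F² = 37*u^2. Taking the positive square root: √(EG − F²) = sqrt(37)*Abs(u). At (u, v) = (4, pi/3): 4*sqrt(37).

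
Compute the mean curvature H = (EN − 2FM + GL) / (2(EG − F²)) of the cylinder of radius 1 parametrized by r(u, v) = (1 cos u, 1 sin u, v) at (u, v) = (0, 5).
H = -1/2

With E = 1, F = 0, G = 1, L = -1, M = 0, N = 0, assemble
  H = (EN − 2FM + GL) / (2(EG − F²)) = -1/2.
At (u, v) = (0, 5): H = -1/2.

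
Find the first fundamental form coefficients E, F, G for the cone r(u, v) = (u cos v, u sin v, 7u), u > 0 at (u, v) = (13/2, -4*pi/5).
E = 50;  F = 0;  G = 169/4

Partials: r_u = (cos(v), sin(v), 7), r_v = (-u*sin(v), u*cos(v), 0). As functions of (u, v):
  E = r_u · r_u = 50,
  F = r_u · r_v = 0,
  G = r_v · r_v = u^2.
Evaluating at (u, v) = (13/2, -4*pi/5): E = 50, F = 0, G = 169/4.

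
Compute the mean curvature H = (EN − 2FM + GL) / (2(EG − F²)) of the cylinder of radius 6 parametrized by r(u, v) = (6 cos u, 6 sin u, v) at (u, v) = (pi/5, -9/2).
H = -1/12

With E = 36, F = 0, G = 1, L = -6, M = 0, N = 0, assemble
  H = (EN − 2FM + GL) / (2(EG − F²)) = -1/12.
At (u, v) = (pi/5, -9/2): H = -1/12.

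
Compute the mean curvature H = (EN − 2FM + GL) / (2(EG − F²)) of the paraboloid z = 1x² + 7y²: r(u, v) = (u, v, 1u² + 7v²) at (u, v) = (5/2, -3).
H = 1947*sqrt(1790)/3204100

With E = 4*u^2 + 1, F = 28*u*v, G = 196*v^2 + 1, L = 2/sqrt(4*u^2 + 196*v^2 + 1), M = 0, N = 14/sqrt(4*u^2 + 196*v^2 + 1), assemble
  H = (EN − 2FM + GL) / (2(EG − F²)) = 4*(7*u^2 + 49*v^2 + 2)/(4*u^2 + 196*v^2 + 1)^(3/2).
At (u, v) = (5/2, -3): H = 1947*sqrt(1790)/3204100.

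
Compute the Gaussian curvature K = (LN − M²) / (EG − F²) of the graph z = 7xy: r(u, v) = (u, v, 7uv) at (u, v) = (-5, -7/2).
K = -784/53363025

Coefficients of the first fundamental form: E = 49*v^2 + 1, F = 49*u*v, G = 49*u^2 + 1.
Coefficients of the second fundamental form: L = 0, M = 7/sqrt(49*u^2 + 49*v^2 + 1), N = 0.
Assemble K = (LN − M²)/(EG − F²) = -49/(2401*u^4 + 4802*u^2*v^2 + 98*u^2 + 2401*v^4 + 98*v^2 + 1). At (u, v) = (-5, -7/2): K = -784/53363025.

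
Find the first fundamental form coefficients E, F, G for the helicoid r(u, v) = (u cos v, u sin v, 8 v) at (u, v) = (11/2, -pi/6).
E = 1;  F = 0;  G = 377/4

Partials: r_u = (cos(v), sin(v), 0), r_v = (-u*sin(v), u*cos(v), 8). As functions of (u, v):
  E = r_u · r_u = 1,
  F = r_u · r_v = 0,
  G = r_v · r_v = u^2 + 64.
Evaluating at (u, v) = (11/2, -pi/6): E = 1, F = 0, G = 377/4.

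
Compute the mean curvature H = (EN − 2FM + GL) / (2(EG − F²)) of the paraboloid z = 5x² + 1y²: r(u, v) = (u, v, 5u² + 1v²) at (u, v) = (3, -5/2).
H = 1031*sqrt(926)/857476

With E = 100*u^2 + 1, F = 20*u*v, G = 4*v^2 + 1, L = 10/sqrt(100*u^2 + 4*v^2 + 1), M = 0, N = 2/sqrt(100*u^2 + 4*v^2 + 1), assemble
  H = (EN − 2FM + GL) / (2(EG − F²)) = 2*(50*u^2 + 10*v^2 + 3)/(100*u^2 + 4*v^2 + 1)^(3/2).
At (u, v) = (3, -5/2): H = 1031*sqrt(926)/857476.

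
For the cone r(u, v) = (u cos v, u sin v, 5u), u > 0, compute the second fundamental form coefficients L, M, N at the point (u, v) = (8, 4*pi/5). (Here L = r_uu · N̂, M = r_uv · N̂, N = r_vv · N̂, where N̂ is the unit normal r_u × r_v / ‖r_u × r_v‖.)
L = 0;  M = 0;  N = 20*sqrt(26)/13

Compute the unit normal N̂(u, v) = (-5*sqrt(26)*u*cos(v)/(26*Abs(u)), -5*sqrt(26)*u*sin(v)/(26*Abs(u)), sqrt(26)*u/(26*Abs(u))), and the second partials r_uu, r_uv, r_vv. Take dot products:
  L(u, v) = r_uu · N̂ = 0,
  M(u, v) = r_uv · N̂ = 0,
  N(u, v) = r_vv · N̂ = 5*sqrt(26)*u^2/(26*Abs(u)).
Evaluating at (u, v) = (8, 4*pi/5):
  L = 0, M = 0, N = 20*sqrt(26)/13.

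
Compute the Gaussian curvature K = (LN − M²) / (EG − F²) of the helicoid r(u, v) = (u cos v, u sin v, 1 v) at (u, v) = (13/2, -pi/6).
K = -16/29929

Coefficients of the first fundamental form: E = 1, F = 0, G = u^2 + 1.
Coefficients of the second fundamental form: L = 0, M = -1/sqrt(u^2 + 1), N = 0.
Assemble K = (LN − M²)/(EG − F²) = -1/(u^2 + 1)^2. At (u, v) = (13/2, -pi/6): K = -16/29929.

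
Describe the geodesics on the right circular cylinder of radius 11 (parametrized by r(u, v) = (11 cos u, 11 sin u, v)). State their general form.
The cylinder is flat (K = 0) and locally isometric to the plane via the development (u, v) ↦ (11 u, v). Geodesics are the pre-images of straight lines: circles (v constant), vertical lines (u constant), and helices (v = c · u + d) for constants c, d.

A right cylinder has E = 11², F = 0, G = 1, so EG − F² = 11², and L = −11, M = N = 0, giving K = (LN − M²)/(EG − F²) = 0 everywhere. A flat surface is locally isometric to the Euclidean plane via the map (u, v) ↦ (11 u, v). Straight lines in the (x̃, ỹ) plane pull back to: (a) horizontal circles (v = const), (b) vertical generators (u = const), and (c) helices (11 u tan θ = v, i.e. v = c · u + d).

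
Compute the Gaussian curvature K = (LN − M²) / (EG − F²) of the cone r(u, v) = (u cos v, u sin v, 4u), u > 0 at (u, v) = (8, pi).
K = 0

Coefficients of the first fundamental form: E = 17, F = 0, G = u^2.
Coefficients of the second fundamental form: L = 0, M = 0, N = 4*sqrt(17)*u^2/(17*Abs(u)).
Assemble K = (LN − M²)/(EG − F²) = 0. At (u, v) = (8, pi): K = 0.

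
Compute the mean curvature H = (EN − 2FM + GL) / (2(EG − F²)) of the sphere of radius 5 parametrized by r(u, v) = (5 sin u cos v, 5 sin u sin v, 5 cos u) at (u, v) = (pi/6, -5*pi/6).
H = -1/5

With E = 25, F = 0, G = 25*sin(u)^2, L = -5*sin(u)/Abs(sin(u)), M = 0, N = -5*sin(u)^3/Abs(sin(u)), assemble
  H = (EN − 2FM + GL) / (2(EG − F²)) = -sin(u)/(5*Abs(sin(u))).
At (u, v) = (pi/6, -5*pi/6): H = -1/5.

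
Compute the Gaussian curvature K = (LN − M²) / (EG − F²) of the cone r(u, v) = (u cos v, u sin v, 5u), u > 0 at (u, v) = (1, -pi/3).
K = 0

Coefficients of the first fundamental form: E = 26, F = 0, G = u^2.
Coefficients of the second fundamental form: L = 0, M = 0, N = 5*sqrt(26)*u^2/(26*Abs(u)).
Assemble K = (LN − M²)/(EG − F²) = 0. At (u, v) = (1, -pi/3): K = 0.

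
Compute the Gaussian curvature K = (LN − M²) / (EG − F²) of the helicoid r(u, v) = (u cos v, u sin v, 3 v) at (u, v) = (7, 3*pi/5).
K = -9/3364

Coefficients of the first fundamental form: E = 1, F = 0, G = u^2 + 9.
Coefficients of the second fundamental form: L = 0, M = -3/sqrt(u^2 + 9), N = 0.
Assemble K = (LN − M²)/(EG − F²) = -9/(u^2 + 9)^2. At (u, v) = (7, 3*pi/5): K = -9/3364.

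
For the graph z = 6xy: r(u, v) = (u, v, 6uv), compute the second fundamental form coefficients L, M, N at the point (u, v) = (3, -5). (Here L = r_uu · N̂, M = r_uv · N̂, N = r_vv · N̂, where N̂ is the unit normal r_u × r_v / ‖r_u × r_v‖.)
L = 0;  M = 6/35;  N = 0

Compute the unit normal N̂(u, v) = (-6*v/sqrt(36*u^2 + 36*v^2 + 1), -6*u/sqrt(36*u^2 + 36*v^2 + 1), 1/sqrt(36*u^2 + 36*v^2 + 1)), and the second partials r_uu, r_uv, r_vv. Take dot products:
  L(u, v) = r_uu · N̂ = 0,
  M(u, v) = r_uv · N̂ = 6/sqrt(36*u^2 + 36*v^2 + 1),
  N(u, v) = r_vv · N̂ = 0.
Evaluating at (u, v) = (3, -5):
  L = 0, M = 6/35, N = 0.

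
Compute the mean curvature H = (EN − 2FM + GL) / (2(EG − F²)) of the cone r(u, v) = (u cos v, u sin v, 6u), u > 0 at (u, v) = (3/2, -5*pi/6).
H = 2*sqrt(37)/37

With E = 37, F = 0, G = u^2, L = 0, M = 0, N = 6*sqrt(37)*u^2/(37*Abs(u)), assemble
  H = (EN − 2FM + GL) / (2(EG − F²)) = 3*sqrt(37)/(37*Abs(u)).
At (u, v) = (3/2, -5*pi/6): H = 2*sqrt(37)/37.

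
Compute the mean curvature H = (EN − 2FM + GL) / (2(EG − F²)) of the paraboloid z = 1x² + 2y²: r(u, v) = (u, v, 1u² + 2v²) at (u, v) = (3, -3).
H = 219*sqrt(181)/32761

With E = 4*u^2 + 1, F = 8*u*v, G = 16*v^2 + 1, L = 2/sqrt(4*u^2 + 16*v^2 + 1), M = 0, N = 4/sqrt(4*u^2 + 16*v^2 + 1), assemble
  H = (EN − 2FM + GL) / (2(EG − F²)) = (8*u^2 + 16*v^2 + 3)/(4*u^2 + 16*v^2 + 1)^(3/2).
At (u, v) = (3, -3): H = 219*sqrt(181)/32761.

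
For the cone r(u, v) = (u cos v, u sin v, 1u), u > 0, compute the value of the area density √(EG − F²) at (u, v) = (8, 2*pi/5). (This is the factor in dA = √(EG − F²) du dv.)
√(EG − F²)|_{(8, 2*pi/5)} = 8*sqrt(2)

E = 2, F = 0, G = u^2, so EG − F² = 2*u^2. Taking the positive square root: √(EG − F²) = sqrt(2)*Abs(u). At (u, v) = (8, 2*pi/5): 8*sqrt(2).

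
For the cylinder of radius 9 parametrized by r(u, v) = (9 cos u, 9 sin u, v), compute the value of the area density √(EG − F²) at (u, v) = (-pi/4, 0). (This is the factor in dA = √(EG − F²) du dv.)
√(EG − F²)|_{(-pi/4, 0)} = 9

E = 81, F = 0, G = 1, so EG − F² = 81. Taking the positive square root: √(EG − F²) = 9. At (u, v) = (-pi/4, 0): 9.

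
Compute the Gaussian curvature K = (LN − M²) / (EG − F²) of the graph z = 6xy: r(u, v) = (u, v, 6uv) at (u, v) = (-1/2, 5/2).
K = -36/55225

Coefficients of the first fundamental form: E = 36*v^2 + 1, F = 36*u*v, G = 36*u^2 + 1.
Coefficients of the second fundamental form: L = 0, M = 6/sqrt(36*u^2 + 36*v^2 + 1), N = 0.
Assemble K = (LN − M²)/(EG − F²) = -36/(1296*u^4 + 2592*u^2*v^2 + 72*u^2 + 1296*v^4 + 72*v^2 + 1). At (u, v) = (-1/2, 5/2): K = -36/55225.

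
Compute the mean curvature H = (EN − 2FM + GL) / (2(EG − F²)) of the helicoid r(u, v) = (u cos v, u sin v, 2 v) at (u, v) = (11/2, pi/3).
H = 0

With E = 1, F = 0, G = u^2 + 4, L = 0, M = -2/sqrt(u^2 + 4), N = 0, assemble
  H = (EN − 2FM + GL) / (2(EG − F²)) = 0.
At (u, v) = (11/2, pi/3): H = 0.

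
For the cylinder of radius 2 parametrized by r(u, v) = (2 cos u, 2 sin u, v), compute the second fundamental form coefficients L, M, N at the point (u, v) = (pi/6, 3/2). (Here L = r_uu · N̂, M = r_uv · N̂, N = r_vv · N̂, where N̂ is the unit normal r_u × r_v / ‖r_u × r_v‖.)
L = -2;  M = 0;  N = 0

Compute the unit normal N̂(u, v) = (cos(u), sin(u), 0), and the second partials r_uu, r_uv, r_vv. Take dot products:
  L(u, v) = r_uu · N̂ = -2,
  M(u, v) = r_uv · N̂ = 0,
  N(u, v) = r_vv · N̂ = 0.
Evaluating at (u, v) = (pi/6, 3/2):
  L = -2, M = 0, N = 0.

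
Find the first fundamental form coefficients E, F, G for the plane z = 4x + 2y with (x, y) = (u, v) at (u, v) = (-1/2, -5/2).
E = 17;  F = 8;  G = 5

Partials: r_u = (1, 0, 4), r_v = (0, 1, 2). As functions of (u, v):
  E = r_u · r_u = 17,
  F = r_u · r_v = 8,
  G = r_v · r_v = 5.
Evaluating at (u, v) = (-1/2, -5/2): E = 17, F = 8, G = 5.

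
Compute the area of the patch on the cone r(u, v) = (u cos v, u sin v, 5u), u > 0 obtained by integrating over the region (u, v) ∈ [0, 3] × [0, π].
Area = 9*sqrt(26)*pi/2

Area = ∫∫ √(EG − F²) du dv with √(EG − F²) = sqrt(26)*Abs(u). Integrating over [0, 3] × [0, π] gives 9*sqrt(26)*pi/2.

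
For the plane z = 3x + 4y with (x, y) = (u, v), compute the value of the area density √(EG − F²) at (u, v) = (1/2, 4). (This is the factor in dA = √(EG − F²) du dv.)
√(EG − F²)|_{(1/2, 4)} = sqrt(26)

E = 10, F = 12, G = 17, so EG − F² = 26. Taking the positive square root: √(EG − F²) = sqrt(26). At (u, v) = (1/2, 4): sqrt(26).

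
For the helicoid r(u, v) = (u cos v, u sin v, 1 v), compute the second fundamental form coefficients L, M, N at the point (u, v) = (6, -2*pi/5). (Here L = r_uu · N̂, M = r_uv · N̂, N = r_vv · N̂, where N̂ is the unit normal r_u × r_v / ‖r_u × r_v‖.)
L = 0;  M = -sqrt(37)/37;  N = 0

Compute the unit normal N̂(u, v) = (sin(v)/sqrt(u^2 + 1), -cos(v)/sqrt(u^2 + 1), u/sqrt(u^2 + 1)), and the second partials r_uu, r_uv, r_vv. Take dot products:
  L(u, v) = r_uu · N̂ = 0,
  M(u, v) = r_uv · N̂ = -1/sqrt(u^2 + 1),
  N(u, v) = r_vv · N̂ = 0.
Evaluating at (u, v) = (6, -2*pi/5):
  L = 0, M = -sqrt(37)/37, N = 0.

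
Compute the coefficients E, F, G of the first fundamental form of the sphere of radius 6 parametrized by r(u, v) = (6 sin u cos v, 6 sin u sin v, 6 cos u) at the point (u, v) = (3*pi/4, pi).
E = 36;  F = 0;  G = 18

Partials: r_u = (6*cos(u)*cos(v), 6*sin(v)*cos(u), -6*sin(u)), r_v = (-6*sin(u)*sin(v), 6*sin(u)*cos(v), 0). As functions of (u, v):
  E = r_u · r_u = 36,
  F = r_u · r_v = 0,
  G = r_v · r_v = 36*sin(u)^2.
Evaluating at (u, v) = (3*pi/4, pi): E = 36, F = 0, G = 18.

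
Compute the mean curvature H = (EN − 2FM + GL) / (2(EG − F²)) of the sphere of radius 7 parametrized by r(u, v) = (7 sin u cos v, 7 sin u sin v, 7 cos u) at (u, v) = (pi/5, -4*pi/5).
H = -1/7

With E = 49, F = 0, G = 49*sin(u)^2, L = -7*sin(u)/Abs(sin(u)), M = 0, N = -7*sin(u)^3/Abs(sin(u)), assemble
  H = (EN − 2FM + GL) / (2(EG − F²)) = -sin(u)/(7*Abs(sin(u))).
At (u, v) = (pi/5, -4*pi/5): H = -1/7.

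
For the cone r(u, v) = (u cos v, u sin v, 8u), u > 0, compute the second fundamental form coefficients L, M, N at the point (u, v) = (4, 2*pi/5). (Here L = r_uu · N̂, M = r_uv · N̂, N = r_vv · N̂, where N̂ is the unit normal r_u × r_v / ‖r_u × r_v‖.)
L = 0;  M = 0;  N = 32*sqrt(65)/65

Compute the unit normal N̂(u, v) = (-8*sqrt(65)*u*cos(v)/(65*Abs(u)), -8*sqrt(65)*u*sin(v)/(65*Abs(u)), sqrt(65)*u/(65*Abs(u))), and the second partials r_uu, r_uv, r_vv. Take dot products:
  L(u, v) = r_uu · N̂ = 0,
  M(u, v) = r_uv · N̂ = 0,
  N(u, v) = r_vv · N̂ = 8*sqrt(65)*u^2/(65*Abs(u)).
Evaluating at (u, v) = (4, 2*pi/5):
  L = 0, M = 0, N = 32*sqrt(65)/65.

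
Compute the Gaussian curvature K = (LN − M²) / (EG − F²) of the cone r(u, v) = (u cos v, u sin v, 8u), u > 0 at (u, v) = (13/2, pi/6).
K = 0

Coefficients of the first fundamental form: E = 65, F = 0, G = u^2.
Coefficients of the second fundamental form: L = 0, M = 0, N = 8*sqrt(65)*u^2/(65*Abs(u)).
Assemble K = (LN − M²)/(EG − F²) = 0. At (u, v) = (13/2, pi/6): K = 0.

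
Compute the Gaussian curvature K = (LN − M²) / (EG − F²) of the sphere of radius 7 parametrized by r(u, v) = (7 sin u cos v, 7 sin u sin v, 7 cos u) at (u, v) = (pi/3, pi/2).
K = 1/49

Coefficients of the first fundamental form: E = 49, F = 0, G = 49*sin(u)^2.
Coefficients of the second fundamental form: L = -7*sin(u)/Abs(sin(u)), M = 0, N = -7*sin(u)^3/Abs(sin(u)).
Assemble K = (LN − M²)/(EG − F²) = 1/49. At (u, v) = (pi/3, pi/2): K = 1/49.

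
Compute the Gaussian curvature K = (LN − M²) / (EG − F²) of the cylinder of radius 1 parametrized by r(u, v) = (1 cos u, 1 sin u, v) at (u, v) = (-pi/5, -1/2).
K = 0

Coefficients of the first fundamental form: E = 1, F = 0, G = 1.
Coefficients of the second fundamental form: L = -1, M = 0, N = 0.
Assemble K = (LN − M²)/(EG − F²) = 0. At (u, v) = (-pi/5, -1/2): K = 0.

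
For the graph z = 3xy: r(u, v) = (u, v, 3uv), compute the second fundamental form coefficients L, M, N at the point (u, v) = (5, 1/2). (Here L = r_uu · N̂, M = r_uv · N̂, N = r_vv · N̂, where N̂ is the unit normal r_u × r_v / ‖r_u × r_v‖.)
L = 0;  M = 6*sqrt(913)/913;  N = 0

Compute the unit normal N̂(u, v) = (-3*v/sqrt(9*u^2 + 9*v^2 + 1), -3*u/sqrt(9*u^2 + 9*v^2 + 1), 1/sqrt(9*u^2 + 9*v^2 + 1)), and the second partials r_uu, r_uv, r_vv. Take dot products:
  L(u, v) = r_uu · N̂ = 0,
  M(u, v) = r_uv · N̂ = 3/sqrt(9*u^2 + 9*v^2 + 1),
  N(u, v) = r_vv · N̂ = 0.
Evaluating at (u, v) = (5, 1/2):
  L = 0, M = 6*sqrt(913)/913, N = 0.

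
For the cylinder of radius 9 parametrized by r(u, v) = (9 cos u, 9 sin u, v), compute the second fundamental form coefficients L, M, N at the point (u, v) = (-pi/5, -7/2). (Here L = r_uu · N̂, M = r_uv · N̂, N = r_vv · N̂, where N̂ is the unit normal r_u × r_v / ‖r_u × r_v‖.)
L = -9;  M = 0;  N = 0

Compute the unit normal N̂(u, v) = (cos(u), sin(u), 0), and the second partials r_uu, r_uv, r_vv. Take dot products:
  L(u, v) = r_uu · N̂ = -9,
  M(u, v) = r_uv · N̂ = 0,
  N(u, v) = r_vv · N̂ = 0.
Evaluating at (u, v) = (-pi/5, -7/2):
  L = -9, M = 0, N = 0.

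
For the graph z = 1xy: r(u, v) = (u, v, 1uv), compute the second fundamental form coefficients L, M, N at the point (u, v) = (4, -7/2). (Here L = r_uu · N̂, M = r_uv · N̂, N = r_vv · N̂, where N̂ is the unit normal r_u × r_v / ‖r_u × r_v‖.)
L = 0;  M = 2*sqrt(13)/39;  N = 0

Compute the unit normal N̂(u, v) = (-v/sqrt(u^2 + v^2 + 1), -u/sqrt(u^2 + v^2 + 1), 1/sqrt(u^2 + v^2 + 1)), and the second partials r_uu, r_uv, r_vv. Take dot products:
  L(u, v) = r_uu · N̂ = 0,
  M(u, v) = r_uv · N̂ = 1/sqrt(u^2 + v^2 + 1),
  N(u, v) = r_vv · N̂ = 0.
Evaluating at (u, v) = (4, -7/2):
  L = 0, M = 2*sqrt(13)/39, N = 0.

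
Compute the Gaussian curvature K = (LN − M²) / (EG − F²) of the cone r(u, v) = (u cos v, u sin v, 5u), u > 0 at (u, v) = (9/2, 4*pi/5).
K = 0

Coefficients of the first fundamental form: E = 26, F = 0, G = u^2.
Coefficients of the second fundamental form: L = 0, M = 0, N = 5*sqrt(26)*u^2/(26*Abs(u)).
Assemble K = (LN − M²)/(EG − F²) = 0. At (u, v) = (9/2, 4*pi/5): K = 0.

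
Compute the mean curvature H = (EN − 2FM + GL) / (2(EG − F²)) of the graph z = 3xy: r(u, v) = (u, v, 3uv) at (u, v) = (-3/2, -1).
H = -324/1331

With E = 9*v^2 + 1, F = 9*u*v, G = 9*u^2 + 1, L = 0, M = 3/sqrt(9*u^2 + 9*v^2 + 1), N = 0, assemble
  H = (EN − 2FM + GL) / (2(EG − F²)) = -27*u*v/(9*u^2 + 9*v^2 + 1)^(3/2).
At (u, v) = (-3/2, -1): H = -324/1331.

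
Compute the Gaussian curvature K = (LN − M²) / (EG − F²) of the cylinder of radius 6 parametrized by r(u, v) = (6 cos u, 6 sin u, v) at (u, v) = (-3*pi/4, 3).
K = 0

Coefficients of the first fundamental form: E = 36, F = 0, G = 1.
Coefficients of the second fundamental form: L = -6, M = 0, N = 0.
Assemble K = (LN − M²)/(EG − F²) = 0. At (u, v) = (-3*pi/4, 3): K = 0.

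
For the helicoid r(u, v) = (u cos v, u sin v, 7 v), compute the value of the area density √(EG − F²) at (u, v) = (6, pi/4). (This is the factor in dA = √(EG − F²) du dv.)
√(EG − F²)|_{(6, pi/4)} = sqrt(85)

E = 1, F = 0, G = u^2 + 49, so EG − F² = u^2 + 49. Taking the positive square root: √(EG − F²) = sqrt(u^2 + 49). At (u, v) = (6, pi/4): sqrt(85).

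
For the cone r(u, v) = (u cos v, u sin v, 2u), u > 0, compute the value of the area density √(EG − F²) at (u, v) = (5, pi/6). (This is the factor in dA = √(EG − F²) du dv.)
√(EG − F²)|_{(5, pi/6)} = 5*sqrt(5)

E = 5, F = 0, G = u^2, so EG − F² = 5*u^2. Taking the positive square root: √(EG − F²) = sqrt(5)*Abs(u). At (u, v) = (5, pi/6): 5*sqrt(5).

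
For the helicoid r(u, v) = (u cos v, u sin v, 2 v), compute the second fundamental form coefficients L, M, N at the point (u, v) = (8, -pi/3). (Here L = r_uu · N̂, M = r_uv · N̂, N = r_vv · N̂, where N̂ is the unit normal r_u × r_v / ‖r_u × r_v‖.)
L = 0;  M = -sqrt(17)/17;  N = 0

Compute the unit normal N̂(u, v) = (2*sin(v)/sqrt(u^2 + 4), -2*cos(v)/sqrt(u^2 + 4), u/sqrt(u^2 + 4)), and the second partials r_uu, r_uv, r_vv. Take dot products:
  L(u, v) = r_uu · N̂ = 0,
  M(u, v) = r_uv · N̂ = -2/sqrt(u^2 + 4),
  N(u, v) = r_vv · N̂ = 0.
Evaluating at (u, v) = (8, -pi/3):
  L = 0, M = -sqrt(17)/17, N = 0.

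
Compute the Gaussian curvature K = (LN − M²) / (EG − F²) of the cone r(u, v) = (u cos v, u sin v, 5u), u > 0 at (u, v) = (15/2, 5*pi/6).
K = 0

Coefficients of the first fundamental form: E = 26, F = 0, G = u^2.
Coefficients of the second fundamental form: L = 0, M = 0, N = 5*sqrt(26)*u^2/(26*Abs(u)).
Assemble K = (LN − M²)/(EG − F²) = 0. At (u, v) = (15/2, 5*pi/6): K = 0.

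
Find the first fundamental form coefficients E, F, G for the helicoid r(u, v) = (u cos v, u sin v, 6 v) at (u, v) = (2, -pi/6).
E = 1;  F = 0;  G = 40

Partials: r_u = (cos(v), sin(v), 0), r_v = (-u*sin(v), u*cos(v), 6). As functions of (u, v):
  E = r_u · r_u = 1,
  F = r_u · r_v = 0,
  G = r_v · r_v = u^2 + 36.
Evaluating at (u, v) = (2, -pi/6): E = 1, F = 0, G = 40.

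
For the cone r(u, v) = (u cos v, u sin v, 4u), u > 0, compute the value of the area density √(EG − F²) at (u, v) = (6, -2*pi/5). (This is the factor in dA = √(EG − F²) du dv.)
√(EG − F²)|_{(6, -2*pi/5)} = 6*sqrt(17)

E = 17, F = 0, G = u^2, so EG − F² = 17*u^2. Taking the positive square root: √(EG − F²) = sqrt(17)*Abs(u). At (u, v) = (6, -2*pi/5): 6*sqrt(17).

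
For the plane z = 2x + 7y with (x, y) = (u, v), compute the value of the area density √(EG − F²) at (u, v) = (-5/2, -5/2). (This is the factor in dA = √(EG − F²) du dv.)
√(EG − F²)|_{(-5/2, -5/2)} = 3*sqrt(6)

E = 5, F = 14, G = 50, so EG − F² = 54. Taking the positive square root: √(EG − F²) = 3*sqrt(6). At (u, v) = (-5/2, -5/2): 3*sqrt(6).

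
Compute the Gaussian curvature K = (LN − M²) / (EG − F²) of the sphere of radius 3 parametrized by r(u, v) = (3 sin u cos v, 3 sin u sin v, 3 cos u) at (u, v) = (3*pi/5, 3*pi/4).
K = 1/9

Coefficients of the first fundamental form: E = 9, F = 0, G = 9*sin(u)^2.
Coefficients of the second fundamental form: L = -3*sin(u)/Abs(sin(u)), M = 0, N = -3*sin(u)^3/Abs(sin(u)).
Assemble K = (LN − M²)/(EG − F²) = 1/9. At (u, v) = (3*pi/5, 3*pi/4): K = 1/9.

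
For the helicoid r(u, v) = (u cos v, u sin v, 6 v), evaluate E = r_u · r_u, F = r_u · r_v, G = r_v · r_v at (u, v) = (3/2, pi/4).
E = 1;  F = 0;  G = 153/4

Partials: r_u = (cos(v), sin(v), 0), r_v = (-u*sin(v), u*cos(v), 6). As functions of (u, v):
  E = r_u · r_u = 1,
  F = r_u · r_v = 0,
  G = r_v · r_v = u^2 + 36.
Evaluating at (u, v) = (3/2, pi/4): E = 1, F = 0, G = 153/4.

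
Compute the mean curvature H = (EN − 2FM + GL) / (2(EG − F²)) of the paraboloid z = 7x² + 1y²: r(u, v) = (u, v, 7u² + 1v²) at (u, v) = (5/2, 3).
H = 1485*sqrt(1262)/1592644

With E = 196*u^2 + 1, F = 28*u*v, G = 4*v^2 + 1, L = 14/sqrt(196*u^2 + 4*v^2 + 1), M = 0, N = 2/sqrt(196*u^2 + 4*v^2 + 1), assemble
  H = (EN − 2FM + GL) / (2(EG − F²)) = 4*(49*u^2 + 7*v^2 + 2)/(196*u^2 + 4*v^2 + 1)^(3/2).
At (u, v) = (5/2, 3): H = 1485*sqrt(1262)/1592644.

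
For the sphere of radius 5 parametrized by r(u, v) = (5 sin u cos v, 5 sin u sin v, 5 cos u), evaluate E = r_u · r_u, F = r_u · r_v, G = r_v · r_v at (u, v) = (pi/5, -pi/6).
E = 25;  F = 0;  G = 125/8 - 25*sqrt(5)/8

Partials: r_u = (5*cos(u)*cos(v), 5*sin(v)*cos(u), -5*sin(u)), r_v = (-5*sin(u)*sin(v), 5*sin(u)*cos(v), 0). As functions of (u, v):
  E = r_u · r_u = 25,
  F = r_u · r_v = 0,
  G = r_v · r_v = 25*sin(u)^2.
Evaluating at (u, v) = (pi/5, -pi/6): E = 25, F = 0, G = 125/8 - 25*sqrt(5)/8.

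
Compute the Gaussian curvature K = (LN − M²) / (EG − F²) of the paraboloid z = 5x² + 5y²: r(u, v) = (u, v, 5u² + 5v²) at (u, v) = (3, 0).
K = 100/811801

Coefficients of the first fundamental form: E = 100*u^2 + 1, F = 100*u*v, G = 100*v^2 + 1.
Coefficients of the second fundamental form: L = 10/sqrt(100*u^2 + 100*v^2 + 1), M = 0, N = 10/sqrt(100*u^2 + 100*v^2 + 1).
Assemble K = (LN − M²)/(EG − F²) = 100/(10000*u^4 + 20000*u^2*v^2 + 200*u^2 + 10000*v^4 + 200*v^2 + 1). At (u, v) = (3, 0): K = 100/811801.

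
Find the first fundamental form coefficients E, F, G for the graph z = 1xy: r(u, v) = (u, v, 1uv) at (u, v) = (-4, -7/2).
E = 53/4;  F = 14;  G = 17

Partials: r_u = (1, 0, v), r_v = (0, 1, u). As functions of (u, v):
  E = r_u · r_u = v^2 + 1,
  F = r_u · r_v = u*v,
  G = r_v · r_v = u^2 + 1.
Evaluating at (u, v) = (-4, -7/2): E = 53/4, F = 14, G = 17.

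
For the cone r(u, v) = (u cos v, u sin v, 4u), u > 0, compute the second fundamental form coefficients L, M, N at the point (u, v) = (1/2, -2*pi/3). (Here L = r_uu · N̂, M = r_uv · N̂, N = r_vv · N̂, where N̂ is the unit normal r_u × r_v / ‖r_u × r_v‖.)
L = 0;  M = 0;  N = 2*sqrt(17)/17

Compute the unit normal N̂(u, v) = (-4*sqrt(17)*u*cos(v)/(17*Abs(u)), -4*sqrt(17)*u*sin(v)/(17*Abs(u)), sqrt(17)*u/(17*Abs(u))), and the second partials r_uu, r_uv, r_vv. Take dot products:
  L(u, v) = r_uu · N̂ = 0,
  M(u, v) = r_uv · N̂ = 0,
  N(u, v) = r_vv · N̂ = 4*sqrt(17)*u^2/(17*Abs(u)).
Evaluating at (u, v) = (1/2, -2*pi/3):
  L = 0, M = 0, N = 2*sqrt(17)/17.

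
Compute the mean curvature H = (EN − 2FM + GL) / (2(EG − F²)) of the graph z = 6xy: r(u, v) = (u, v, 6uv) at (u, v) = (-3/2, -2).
H = -162*sqrt(226)/12769

With E = 36*v^2 + 1, F = 36*u*v, G = 36*u^2 + 1, L = 0, M = 6/sqrt(36*u^2 + 36*v^2 + 1), N = 0, assemble
  H = (EN − 2FM + GL) / (2(EG − F²)) = -216*u*v/(36*u^2 + 36*v^2 + 1)^(3/2).
At (u, v) = (-3/2, -2): H = -162*sqrt(226)/12769.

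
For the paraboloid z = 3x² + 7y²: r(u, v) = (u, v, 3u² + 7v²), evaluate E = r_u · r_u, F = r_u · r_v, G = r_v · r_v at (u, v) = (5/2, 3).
E = 226;  F = 630;  G = 1765

Partials: r_u = (1, 0, 6*u), r_v = (0, 1, 14*v). As functions of (u, v):
  E = r_u · r_u = 36*u^2 + 1,
  F = r_u · r_v = 84*u*v,
  G = r_v · r_v = 196*v^2 + 1.
Evaluating at (u, v) = (5/2, 3): E = 226, F = 630, G = 1765.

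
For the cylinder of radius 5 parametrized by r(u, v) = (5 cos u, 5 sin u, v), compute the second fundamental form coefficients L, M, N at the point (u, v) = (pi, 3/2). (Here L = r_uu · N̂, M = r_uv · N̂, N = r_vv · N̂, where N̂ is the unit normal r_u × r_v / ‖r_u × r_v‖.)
L = -5;  M = 0;  N = 0

Compute the unit normal N̂(u, v) = (cos(u), sin(u), 0), and the second partials r_uu, r_uv, r_vv. Take dot products:
  L(u, v) = r_uu · N̂ = -5,
  M(u, v) = r_uv · N̂ = 0,
  N(u, v) = r_vv · N̂ = 0.
Evaluating at (u, v) = (pi, 3/2):
  L = -5, M = 0, N = 0.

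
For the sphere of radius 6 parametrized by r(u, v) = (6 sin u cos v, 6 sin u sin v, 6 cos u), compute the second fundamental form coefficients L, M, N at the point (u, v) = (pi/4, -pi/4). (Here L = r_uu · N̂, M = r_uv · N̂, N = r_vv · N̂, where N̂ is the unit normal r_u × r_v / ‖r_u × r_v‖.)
L = -6;  M = 0;  N = -3

Compute the unit normal N̂(u, v) = (sin(u)^2*cos(v)/Abs(sin(u)), sin(u)^2*sin(v)/Abs(sin(u)), sin(2*u)/(2*Abs(sin(u)))), and the second partials r_uu, r_uv, r_vv. Take dot products:
  L(u, v) = r_uu · N̂ = -6*sin(u)/Abs(sin(u)),
  M(u, v) = r_uv · N̂ = 0,
  N(u, v) = r_vv · N̂ = -6*sin(u)^3/Abs(sin(u)).
Evaluating at (u, v) = (pi/4, -pi/4):
  L = -6, M = 0, N = -3.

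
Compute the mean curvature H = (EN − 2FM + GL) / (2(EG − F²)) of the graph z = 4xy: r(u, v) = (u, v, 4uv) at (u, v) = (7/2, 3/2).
H = -336*sqrt(233)/54289

With E = 16*v^2 + 1, F = 16*u*v, G = 16*u^2 + 1, L = 0, M = 4/sqrt(16*u^2 + 16*v^2 + 1), N = 0, assemble
  H = (EN − 2FM + GL) / (2(EG − F²)) = -64*u*v/(16*u^2 + 16*v^2 + 1)^(3/2).
At (u, v) = (7/2, 3/2): H = -336*sqrt(233)/54289.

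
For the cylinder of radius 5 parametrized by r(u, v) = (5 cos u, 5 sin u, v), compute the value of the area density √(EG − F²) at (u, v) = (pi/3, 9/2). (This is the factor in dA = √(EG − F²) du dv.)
√(EG − F²)|_{(pi/3, 9/2)} = 5

E = 25, F = 0, G = 1, so EG − F² = 25. Taking the positive square root: √(EG − F²) = 5. At (u, v) = (pi/3, 9/2): 5.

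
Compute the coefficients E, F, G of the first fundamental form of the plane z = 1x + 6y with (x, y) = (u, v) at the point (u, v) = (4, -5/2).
E = 2;  F = 6;  G = 37

Partials: r_u = (1, 0, 1), r_v = (0, 1, 6). As functions of (u, v):
  E = r_u · r_u = 2,
  F = r_u · r_v = 6,
  G = r_v · r_v = 37.
Evaluating at (u, v) = (4, -5/2): E = 2, F = 6, G = 37.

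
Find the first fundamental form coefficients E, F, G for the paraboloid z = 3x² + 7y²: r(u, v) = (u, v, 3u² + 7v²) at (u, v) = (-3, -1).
E = 325;  F = 252;  G = 197

Partials: r_u = (1, 0, 6*u), r_v = (0, 1, 14*v). As functions of (u, v):
  E = r_u · r_u = 36*u^2 + 1,
  F = r_u · r_v = 84*u*v,
  G = r_v · r_v = 196*v^2 + 1.
Evaluating at (u, v) = (-3, -1): E = 325, F = 252, G = 197.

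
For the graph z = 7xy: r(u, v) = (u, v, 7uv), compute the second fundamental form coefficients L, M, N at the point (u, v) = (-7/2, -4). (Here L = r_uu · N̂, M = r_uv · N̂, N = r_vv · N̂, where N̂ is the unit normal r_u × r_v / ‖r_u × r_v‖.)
L = 0;  M = 14*sqrt(5541)/5541;  N = 0

Compute the unit normal N̂(u, v) = (-7*v/sqrt(49*u^2 + 49*v^2 + 1), -7*u/sqrt(49*u^2 + 49*v^2 + 1), 1/sqrt(49*u^2 + 49*v^2 + 1)), and the second partials r_uu, r_uv, r_vv. Take dot products:
  L(u, v) = r_uu · N̂ = 0,
  M(u, v) = r_uv · N̂ = 7/sqrt(49*u^2 + 49*v^2 + 1),
  N(u, v) = r_vv · N̂ = 0.
Evaluating at (u, v) = (-7/2, -4):
  L = 0, M = 14*sqrt(5541)/5541, N = 0.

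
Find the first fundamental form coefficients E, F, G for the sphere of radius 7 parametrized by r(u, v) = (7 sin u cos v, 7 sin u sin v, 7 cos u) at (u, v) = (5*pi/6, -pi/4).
E = 49;  F = 0;  G = 49/4

Partials: r_u = (7*cos(u)*cos(v), 7*sin(v)*cos(u), -7*sin(u)), r_v = (-7*sin(u)*sin(v), 7*sin(u)*cos(v), 0). As functions of (u, v):
  E = r_u · r_u = 49,
  F = r_u · r_v = 0,
  G = r_v · r_v = 49*sin(u)^2.
Evaluating at (u, v) = (5*pi/6, -pi/4): E = 49, F = 0, G = 49/4.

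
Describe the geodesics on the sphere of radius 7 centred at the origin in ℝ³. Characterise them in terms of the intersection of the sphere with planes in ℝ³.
Geodesics on the sphere of radius 7 are great circles — circles of radius 7 obtained as the intersection of the sphere with planes through the origin (the centre of the sphere).

A curve α(t) of nonzero constant speed on the sphere of radius 7 is a geodesic iff its acceleration α̈ is everywhere normal to the surface, i.e. parallel to the radial vector α(t). Then d/dt(α × α̇) = α̇ × α̇ + α × α̈ = 0, so α × α̇ is a constant vector n ≠ 0 and α(t) · n = 0 for all t: α lies in the plane through the origin with normal n. The intersection of that plane with the sphere is a circle of radius 7 (a great circle). Conversely, a great circle traversed at constant speed has centripetal acceleration pointing at the origin, hence normal to the sphere, so every great circle is a geodesic.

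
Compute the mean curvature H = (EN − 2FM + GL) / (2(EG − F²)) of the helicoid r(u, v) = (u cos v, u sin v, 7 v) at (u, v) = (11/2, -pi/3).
H = 0

With E = 1, F = 0, G = u^2 + 49, L = 0, M = -7/sqrt(u^2 + 49), N = 0, assemble
  H = (EN − 2FM + GL) / (2(EG − F²)) = 0.
At (u, v) = (11/2, -pi/3): H = 0.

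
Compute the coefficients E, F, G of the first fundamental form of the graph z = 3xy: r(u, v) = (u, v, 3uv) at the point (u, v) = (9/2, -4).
E = 145;  F = -162;  G = 733/4

Partials: r_u = (1, 0, 3*v), r_v = (0, 1, 3*u). As functions of (u, v):
  E = r_u · r_u = 9*v^2 + 1,
  F = r_u · r_v = 9*u*v,
  G = r_v · r_v = 9*u^2 + 1.
Evaluating at (u, v) = (9/2, -4): E = 145, F = -162, G = 733/4.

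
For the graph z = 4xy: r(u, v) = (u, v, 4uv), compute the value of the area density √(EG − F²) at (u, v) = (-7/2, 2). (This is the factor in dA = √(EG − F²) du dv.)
√(EG − F²)|_{(-7/2, 2)} = 3*sqrt(29)

E = 16*v^2 + 1, F = 16*u*v, G = 16*u^2 + 1, so EG − F² = 16*u^2 + 16*v^2 + 1. Taking the positive square root: √(EG − F²) = sqrt(16*u^2 + 16*v^2 + 1). At (u, v) = (-7/2, 2): 3*sqrt(29).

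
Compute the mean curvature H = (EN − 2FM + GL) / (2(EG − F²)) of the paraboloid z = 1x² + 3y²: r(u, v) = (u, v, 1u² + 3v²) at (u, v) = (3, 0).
H = 112*sqrt(37)/1369

With E = 4*u^2 + 1, F = 12*u*v, G = 36*v^2 + 1, L = 2/sqrt(4*u^2 + 36*v^2 + 1), M = 0, N = 6/sqrt(4*u^2 + 36*v^2 + 1), assemble
  H = (EN − 2FM + GL) / (2(EG − F²)) = 4*(3*u^2 + 9*v^2 + 1)/(4*u^2 + 36*v^2 + 1)^(3/2).
At (u, v) = (3, 0): H = 112*sqrt(37)/1369.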